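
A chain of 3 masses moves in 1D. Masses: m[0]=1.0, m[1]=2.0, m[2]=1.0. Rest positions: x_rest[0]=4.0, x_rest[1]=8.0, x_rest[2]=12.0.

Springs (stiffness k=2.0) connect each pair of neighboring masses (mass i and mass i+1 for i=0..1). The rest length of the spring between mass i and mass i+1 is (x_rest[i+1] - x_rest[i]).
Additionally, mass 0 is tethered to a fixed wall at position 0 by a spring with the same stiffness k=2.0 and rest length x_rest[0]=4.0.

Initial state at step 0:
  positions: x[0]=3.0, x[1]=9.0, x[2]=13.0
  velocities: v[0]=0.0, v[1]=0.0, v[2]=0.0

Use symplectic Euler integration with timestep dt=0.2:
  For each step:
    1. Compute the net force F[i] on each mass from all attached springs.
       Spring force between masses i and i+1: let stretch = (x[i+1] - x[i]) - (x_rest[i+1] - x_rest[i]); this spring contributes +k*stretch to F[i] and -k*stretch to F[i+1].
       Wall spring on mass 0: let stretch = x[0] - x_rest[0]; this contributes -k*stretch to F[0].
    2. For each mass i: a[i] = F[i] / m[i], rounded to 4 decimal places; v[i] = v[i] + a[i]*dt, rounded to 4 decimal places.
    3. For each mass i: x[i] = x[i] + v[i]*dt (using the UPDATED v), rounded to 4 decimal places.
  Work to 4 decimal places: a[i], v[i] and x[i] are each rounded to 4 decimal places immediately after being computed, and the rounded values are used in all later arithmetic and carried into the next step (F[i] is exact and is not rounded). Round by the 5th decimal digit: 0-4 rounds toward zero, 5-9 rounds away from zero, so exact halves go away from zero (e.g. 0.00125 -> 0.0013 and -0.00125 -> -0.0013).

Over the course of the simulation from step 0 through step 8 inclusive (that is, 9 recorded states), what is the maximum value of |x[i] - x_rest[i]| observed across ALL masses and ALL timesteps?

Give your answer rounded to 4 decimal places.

Step 0: x=[3.0000 9.0000 13.0000] v=[0.0000 0.0000 0.0000]
Step 1: x=[3.2400 8.9200 13.0000] v=[1.2000 -0.4000 0.0000]
Step 2: x=[3.6752 8.7760 12.9936] v=[2.1760 -0.7200 -0.0320]
Step 3: x=[4.2244 8.5967 12.9698] v=[2.7462 -0.8966 -0.1190]
Step 4: x=[4.7855 8.4174 12.9162] v=[2.8054 -0.8964 -0.2682]
Step 5: x=[5.2543 8.2728 12.8227] v=[2.3440 -0.7230 -0.4677]
Step 6: x=[5.5442 8.1895 12.6852] v=[1.4497 -0.4167 -0.6877]
Step 7: x=[5.6022 8.1802 12.5080] v=[0.2901 -0.0466 -0.8860]
Step 8: x=[5.4183 8.2409 12.3046] v=[-0.9196 0.3034 -1.0171]
Max displacement = 1.6022

Answer: 1.6022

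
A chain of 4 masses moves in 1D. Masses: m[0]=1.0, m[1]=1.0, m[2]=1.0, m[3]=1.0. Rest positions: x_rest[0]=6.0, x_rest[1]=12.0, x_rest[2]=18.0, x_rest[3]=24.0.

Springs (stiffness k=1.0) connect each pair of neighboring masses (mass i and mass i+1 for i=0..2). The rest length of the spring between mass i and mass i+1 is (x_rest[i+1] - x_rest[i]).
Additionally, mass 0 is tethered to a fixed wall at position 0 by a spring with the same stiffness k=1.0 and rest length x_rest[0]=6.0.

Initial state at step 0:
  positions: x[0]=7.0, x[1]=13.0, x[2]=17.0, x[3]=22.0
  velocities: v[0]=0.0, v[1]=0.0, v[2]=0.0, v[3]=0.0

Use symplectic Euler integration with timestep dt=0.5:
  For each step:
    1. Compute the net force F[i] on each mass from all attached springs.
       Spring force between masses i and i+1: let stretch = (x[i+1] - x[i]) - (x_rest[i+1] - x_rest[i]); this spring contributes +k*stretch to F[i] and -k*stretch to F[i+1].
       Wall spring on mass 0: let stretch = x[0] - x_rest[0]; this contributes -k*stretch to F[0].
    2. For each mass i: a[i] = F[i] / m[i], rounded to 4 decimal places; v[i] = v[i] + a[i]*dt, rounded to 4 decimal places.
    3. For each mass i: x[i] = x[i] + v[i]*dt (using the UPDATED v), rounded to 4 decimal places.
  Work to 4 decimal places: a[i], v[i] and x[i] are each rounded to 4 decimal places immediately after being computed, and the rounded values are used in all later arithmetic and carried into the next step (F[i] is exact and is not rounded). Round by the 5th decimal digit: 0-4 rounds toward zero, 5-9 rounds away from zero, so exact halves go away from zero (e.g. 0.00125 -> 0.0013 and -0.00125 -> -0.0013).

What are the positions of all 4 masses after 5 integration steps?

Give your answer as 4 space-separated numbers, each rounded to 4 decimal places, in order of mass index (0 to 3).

Answer: 4.4043 10.5811 17.4815 24.8488

Derivation:
Step 0: x=[7.0000 13.0000 17.0000 22.0000] v=[0.0000 0.0000 0.0000 0.0000]
Step 1: x=[6.7500 12.5000 17.2500 22.2500] v=[-0.5000 -1.0000 0.5000 0.5000]
Step 2: x=[6.2500 11.7500 17.5625 22.7500] v=[-1.0000 -1.5000 0.6250 1.0000]
Step 3: x=[5.5625 11.0781 17.7188 23.4532] v=[-1.3750 -1.3438 0.3125 1.4063]
Step 4: x=[4.8633 10.6875 17.6485 24.2228] v=[-1.3985 -0.7813 -0.1407 1.5391]
Step 5: x=[4.4043 10.5811 17.4815 24.8488] v=[-0.9181 -0.2129 -0.3341 1.2520]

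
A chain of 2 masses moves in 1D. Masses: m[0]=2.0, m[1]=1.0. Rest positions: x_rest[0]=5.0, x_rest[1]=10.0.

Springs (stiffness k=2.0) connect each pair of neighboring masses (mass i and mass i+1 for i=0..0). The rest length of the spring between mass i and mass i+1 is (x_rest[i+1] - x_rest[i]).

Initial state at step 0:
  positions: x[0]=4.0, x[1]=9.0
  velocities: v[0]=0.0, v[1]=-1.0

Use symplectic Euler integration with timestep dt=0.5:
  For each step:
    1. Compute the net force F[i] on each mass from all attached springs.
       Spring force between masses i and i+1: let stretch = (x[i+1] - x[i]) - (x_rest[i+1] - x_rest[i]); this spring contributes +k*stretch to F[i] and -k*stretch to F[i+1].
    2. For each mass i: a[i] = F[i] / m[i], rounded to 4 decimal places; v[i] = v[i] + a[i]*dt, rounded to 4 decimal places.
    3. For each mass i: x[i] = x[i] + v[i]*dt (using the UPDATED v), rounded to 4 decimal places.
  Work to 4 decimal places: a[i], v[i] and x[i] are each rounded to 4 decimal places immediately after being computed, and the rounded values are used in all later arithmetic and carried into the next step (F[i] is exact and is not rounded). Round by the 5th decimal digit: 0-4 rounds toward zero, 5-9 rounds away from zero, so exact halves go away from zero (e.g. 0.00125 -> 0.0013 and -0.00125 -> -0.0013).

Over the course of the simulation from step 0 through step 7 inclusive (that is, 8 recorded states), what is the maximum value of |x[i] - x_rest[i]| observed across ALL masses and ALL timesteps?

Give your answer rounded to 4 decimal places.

Answer: 2.1696

Derivation:
Step 0: x=[4.0000 9.0000] v=[0.0000 -1.0000]
Step 1: x=[4.0000 8.5000] v=[0.0000 -1.0000]
Step 2: x=[3.8750 8.2500] v=[-0.2500 -0.5000]
Step 3: x=[3.5938 8.3125] v=[-0.5625 0.1250]
Step 4: x=[3.2422 8.5157] v=[-0.7032 0.4063]
Step 5: x=[2.9590 8.5821] v=[-0.5665 0.1328]
Step 6: x=[2.8315 8.3370] v=[-0.2550 -0.4903]
Step 7: x=[2.8304 7.8391] v=[-0.0023 -0.9958]
Max displacement = 2.1696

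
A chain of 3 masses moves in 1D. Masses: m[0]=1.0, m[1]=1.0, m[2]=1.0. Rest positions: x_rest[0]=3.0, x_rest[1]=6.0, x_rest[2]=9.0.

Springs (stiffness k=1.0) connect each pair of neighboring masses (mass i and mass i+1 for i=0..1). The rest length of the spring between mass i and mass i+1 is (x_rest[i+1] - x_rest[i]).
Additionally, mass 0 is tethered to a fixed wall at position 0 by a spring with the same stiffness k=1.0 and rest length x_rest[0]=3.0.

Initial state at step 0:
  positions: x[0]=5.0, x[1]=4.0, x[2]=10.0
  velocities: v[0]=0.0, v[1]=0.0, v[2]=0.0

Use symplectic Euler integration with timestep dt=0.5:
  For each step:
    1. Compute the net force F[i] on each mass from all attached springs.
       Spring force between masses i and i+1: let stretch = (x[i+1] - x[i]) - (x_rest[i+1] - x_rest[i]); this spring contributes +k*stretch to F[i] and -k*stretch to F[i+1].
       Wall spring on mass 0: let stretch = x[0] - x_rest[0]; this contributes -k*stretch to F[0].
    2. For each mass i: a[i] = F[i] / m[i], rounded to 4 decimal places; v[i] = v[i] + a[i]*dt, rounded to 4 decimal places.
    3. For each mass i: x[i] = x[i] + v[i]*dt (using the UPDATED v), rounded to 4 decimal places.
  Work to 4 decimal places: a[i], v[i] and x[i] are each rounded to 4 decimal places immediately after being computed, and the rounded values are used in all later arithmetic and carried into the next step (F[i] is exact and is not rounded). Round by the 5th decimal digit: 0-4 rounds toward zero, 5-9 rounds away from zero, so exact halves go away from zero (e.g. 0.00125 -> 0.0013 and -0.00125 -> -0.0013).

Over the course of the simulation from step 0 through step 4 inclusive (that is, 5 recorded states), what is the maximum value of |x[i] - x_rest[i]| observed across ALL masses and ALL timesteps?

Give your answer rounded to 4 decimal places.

Answer: 2.4844

Derivation:
Step 0: x=[5.0000 4.0000 10.0000] v=[0.0000 0.0000 0.0000]
Step 1: x=[3.5000 5.7500 9.2500] v=[-3.0000 3.5000 -1.5000]
Step 2: x=[1.6875 7.8125 8.3750] v=[-3.6250 4.1250 -1.7500]
Step 3: x=[0.9844 8.4844 8.1094] v=[-1.4063 1.3438 -0.5313]
Step 4: x=[1.9102 7.1876 8.6875] v=[1.8515 -2.5937 1.1562]
Max displacement = 2.4844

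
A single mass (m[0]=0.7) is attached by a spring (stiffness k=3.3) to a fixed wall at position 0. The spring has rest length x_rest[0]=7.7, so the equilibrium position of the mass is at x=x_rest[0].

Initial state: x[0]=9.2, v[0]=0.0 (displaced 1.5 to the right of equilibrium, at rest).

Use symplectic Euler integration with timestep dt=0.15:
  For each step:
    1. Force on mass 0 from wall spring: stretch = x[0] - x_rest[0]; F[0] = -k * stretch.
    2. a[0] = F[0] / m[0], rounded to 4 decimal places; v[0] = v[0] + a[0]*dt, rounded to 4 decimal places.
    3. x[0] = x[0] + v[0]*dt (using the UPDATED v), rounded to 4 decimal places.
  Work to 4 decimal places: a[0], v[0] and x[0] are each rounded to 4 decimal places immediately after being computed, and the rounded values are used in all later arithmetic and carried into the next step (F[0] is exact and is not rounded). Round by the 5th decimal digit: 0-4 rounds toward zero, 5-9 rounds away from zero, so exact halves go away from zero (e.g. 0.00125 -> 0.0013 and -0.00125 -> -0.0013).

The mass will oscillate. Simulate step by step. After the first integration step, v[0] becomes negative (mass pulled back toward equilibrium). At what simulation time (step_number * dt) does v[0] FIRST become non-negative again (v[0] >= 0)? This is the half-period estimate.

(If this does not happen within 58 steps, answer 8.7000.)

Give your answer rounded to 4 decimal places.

Answer: 1.5000

Derivation:
Step 0: x=[9.2000] v=[0.0000]
Step 1: x=[9.0409] v=[-1.0607]
Step 2: x=[8.7396] v=[-2.0089]
Step 3: x=[8.3280] v=[-2.7441]
Step 4: x=[7.8498] v=[-3.1882]
Step 5: x=[7.3557] v=[-3.2941]
Step 6: x=[6.8981] v=[-3.0506]
Step 7: x=[6.5256] v=[-2.4835]
Step 8: x=[6.2777] v=[-1.6530]
Step 9: x=[6.1806] v=[-0.6472]
Step 10: x=[6.2447] v=[0.4272]
First v>=0 after going negative at step 10, time=1.5000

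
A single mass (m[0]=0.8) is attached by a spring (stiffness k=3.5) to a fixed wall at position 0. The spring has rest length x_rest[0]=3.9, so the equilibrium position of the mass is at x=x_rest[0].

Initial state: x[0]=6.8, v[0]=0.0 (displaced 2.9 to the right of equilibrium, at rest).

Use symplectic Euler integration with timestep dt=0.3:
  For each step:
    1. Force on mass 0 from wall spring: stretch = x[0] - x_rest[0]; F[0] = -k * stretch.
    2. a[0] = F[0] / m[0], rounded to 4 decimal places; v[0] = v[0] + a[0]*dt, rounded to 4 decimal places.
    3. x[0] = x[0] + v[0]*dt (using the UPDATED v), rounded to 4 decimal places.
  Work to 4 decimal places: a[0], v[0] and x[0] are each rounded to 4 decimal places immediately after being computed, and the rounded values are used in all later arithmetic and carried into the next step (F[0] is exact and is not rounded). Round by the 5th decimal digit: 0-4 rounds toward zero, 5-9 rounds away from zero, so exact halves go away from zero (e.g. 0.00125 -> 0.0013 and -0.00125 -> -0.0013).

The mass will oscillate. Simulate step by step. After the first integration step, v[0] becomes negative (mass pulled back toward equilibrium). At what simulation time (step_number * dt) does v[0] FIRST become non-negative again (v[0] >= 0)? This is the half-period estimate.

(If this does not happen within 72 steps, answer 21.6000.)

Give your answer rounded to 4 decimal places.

Answer: 1.5000

Derivation:
Step 0: x=[6.8000] v=[0.0000]
Step 1: x=[5.6581] v=[-3.8063]
Step 2: x=[3.8240] v=[-6.1138]
Step 3: x=[2.0198] v=[-6.0141]
Step 4: x=[0.9559] v=[-3.5463]
Step 5: x=[1.0512] v=[0.3178]
First v>=0 after going negative at step 5, time=1.5000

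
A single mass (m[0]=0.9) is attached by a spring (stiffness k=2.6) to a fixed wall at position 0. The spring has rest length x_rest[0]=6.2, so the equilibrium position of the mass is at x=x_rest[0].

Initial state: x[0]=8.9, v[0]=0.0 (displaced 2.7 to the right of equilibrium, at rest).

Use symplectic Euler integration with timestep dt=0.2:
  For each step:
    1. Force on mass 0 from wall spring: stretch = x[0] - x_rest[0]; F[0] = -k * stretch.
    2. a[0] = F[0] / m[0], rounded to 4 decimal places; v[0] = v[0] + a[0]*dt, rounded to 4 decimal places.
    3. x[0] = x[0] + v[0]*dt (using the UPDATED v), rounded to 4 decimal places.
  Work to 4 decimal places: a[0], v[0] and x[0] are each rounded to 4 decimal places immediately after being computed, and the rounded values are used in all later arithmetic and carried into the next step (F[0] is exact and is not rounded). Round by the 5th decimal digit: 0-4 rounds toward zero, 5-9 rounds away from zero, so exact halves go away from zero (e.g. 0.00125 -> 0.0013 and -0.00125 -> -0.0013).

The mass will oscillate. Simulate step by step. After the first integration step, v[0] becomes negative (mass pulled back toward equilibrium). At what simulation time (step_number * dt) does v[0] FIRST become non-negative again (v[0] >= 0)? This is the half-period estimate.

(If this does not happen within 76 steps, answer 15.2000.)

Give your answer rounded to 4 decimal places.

Step 0: x=[8.9000] v=[0.0000]
Step 1: x=[8.5880] v=[-1.5600]
Step 2: x=[8.0001] v=[-2.9397]
Step 3: x=[7.2041] v=[-3.9798]
Step 4: x=[6.2921] v=[-4.5599]
Step 5: x=[5.3695] v=[-4.6131]
Step 6: x=[4.5428] v=[-4.1333]
Step 7: x=[3.9076] v=[-3.1758]
Step 8: x=[3.5373] v=[-1.8513]
Step 9: x=[3.4747] v=[-0.3129]
Step 10: x=[3.7270] v=[1.2617]
First v>=0 after going negative at step 10, time=2.0000

Answer: 2.0000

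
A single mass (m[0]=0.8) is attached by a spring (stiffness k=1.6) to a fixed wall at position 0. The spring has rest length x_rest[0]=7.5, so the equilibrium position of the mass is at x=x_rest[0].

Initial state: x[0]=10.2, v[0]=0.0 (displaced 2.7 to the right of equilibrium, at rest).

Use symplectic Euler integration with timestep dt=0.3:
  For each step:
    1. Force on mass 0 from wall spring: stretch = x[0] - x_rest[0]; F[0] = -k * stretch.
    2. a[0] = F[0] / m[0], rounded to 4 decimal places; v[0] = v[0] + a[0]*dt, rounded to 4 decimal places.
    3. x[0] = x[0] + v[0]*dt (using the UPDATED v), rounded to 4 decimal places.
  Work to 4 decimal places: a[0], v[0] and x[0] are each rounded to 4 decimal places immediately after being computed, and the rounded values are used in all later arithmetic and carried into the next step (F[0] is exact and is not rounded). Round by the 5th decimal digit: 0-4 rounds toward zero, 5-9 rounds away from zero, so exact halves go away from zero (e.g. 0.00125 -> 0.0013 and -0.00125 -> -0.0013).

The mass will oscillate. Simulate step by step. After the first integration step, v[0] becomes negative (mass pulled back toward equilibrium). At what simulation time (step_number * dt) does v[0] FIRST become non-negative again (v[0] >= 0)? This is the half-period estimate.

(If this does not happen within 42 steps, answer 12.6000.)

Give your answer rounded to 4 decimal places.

Step 0: x=[10.2000] v=[0.0000]
Step 1: x=[9.7140] v=[-1.6200]
Step 2: x=[8.8295] v=[-2.9484]
Step 3: x=[7.7057] v=[-3.7461]
Step 4: x=[6.5449] v=[-3.8695]
Step 5: x=[5.5560] v=[-3.2964]
Step 6: x=[4.9170] v=[-2.1300]
Step 7: x=[4.7429] v=[-0.5802]
Step 8: x=[5.0651] v=[1.0741]
First v>=0 after going negative at step 8, time=2.4000

Answer: 2.4000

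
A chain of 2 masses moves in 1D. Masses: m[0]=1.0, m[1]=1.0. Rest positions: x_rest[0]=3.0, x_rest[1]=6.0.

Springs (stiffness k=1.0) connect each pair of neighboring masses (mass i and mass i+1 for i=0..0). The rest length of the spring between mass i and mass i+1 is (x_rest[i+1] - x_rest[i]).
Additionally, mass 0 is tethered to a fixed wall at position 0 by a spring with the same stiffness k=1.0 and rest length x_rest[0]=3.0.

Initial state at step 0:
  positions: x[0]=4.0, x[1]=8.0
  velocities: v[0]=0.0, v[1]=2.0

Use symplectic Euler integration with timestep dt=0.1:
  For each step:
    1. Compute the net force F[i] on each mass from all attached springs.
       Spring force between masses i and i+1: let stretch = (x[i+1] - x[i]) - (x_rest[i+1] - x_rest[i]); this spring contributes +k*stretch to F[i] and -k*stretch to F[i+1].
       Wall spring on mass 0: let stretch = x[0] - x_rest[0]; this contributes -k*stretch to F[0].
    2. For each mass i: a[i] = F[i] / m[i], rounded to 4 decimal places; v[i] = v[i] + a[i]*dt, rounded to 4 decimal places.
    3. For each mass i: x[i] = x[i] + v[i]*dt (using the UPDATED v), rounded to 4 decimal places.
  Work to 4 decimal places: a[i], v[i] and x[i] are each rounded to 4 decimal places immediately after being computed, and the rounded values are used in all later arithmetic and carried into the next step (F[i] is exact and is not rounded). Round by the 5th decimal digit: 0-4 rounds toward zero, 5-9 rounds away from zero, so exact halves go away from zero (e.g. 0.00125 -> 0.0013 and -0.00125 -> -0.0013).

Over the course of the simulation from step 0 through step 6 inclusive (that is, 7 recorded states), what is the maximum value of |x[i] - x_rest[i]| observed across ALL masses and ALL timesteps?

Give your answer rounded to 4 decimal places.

Answer: 2.9291

Derivation:
Step 0: x=[4.0000 8.0000] v=[0.0000 2.0000]
Step 1: x=[4.0000 8.1900] v=[0.0000 1.9000]
Step 2: x=[4.0019 8.3681] v=[0.0190 1.7810]
Step 3: x=[4.0074 8.5325] v=[0.0554 1.6444]
Step 4: x=[4.0181 8.6817] v=[0.1072 1.4919]
Step 5: x=[4.0353 8.8143] v=[0.1718 1.3255]
Step 6: x=[4.0599 8.9291] v=[0.2462 1.1476]
Max displacement = 2.9291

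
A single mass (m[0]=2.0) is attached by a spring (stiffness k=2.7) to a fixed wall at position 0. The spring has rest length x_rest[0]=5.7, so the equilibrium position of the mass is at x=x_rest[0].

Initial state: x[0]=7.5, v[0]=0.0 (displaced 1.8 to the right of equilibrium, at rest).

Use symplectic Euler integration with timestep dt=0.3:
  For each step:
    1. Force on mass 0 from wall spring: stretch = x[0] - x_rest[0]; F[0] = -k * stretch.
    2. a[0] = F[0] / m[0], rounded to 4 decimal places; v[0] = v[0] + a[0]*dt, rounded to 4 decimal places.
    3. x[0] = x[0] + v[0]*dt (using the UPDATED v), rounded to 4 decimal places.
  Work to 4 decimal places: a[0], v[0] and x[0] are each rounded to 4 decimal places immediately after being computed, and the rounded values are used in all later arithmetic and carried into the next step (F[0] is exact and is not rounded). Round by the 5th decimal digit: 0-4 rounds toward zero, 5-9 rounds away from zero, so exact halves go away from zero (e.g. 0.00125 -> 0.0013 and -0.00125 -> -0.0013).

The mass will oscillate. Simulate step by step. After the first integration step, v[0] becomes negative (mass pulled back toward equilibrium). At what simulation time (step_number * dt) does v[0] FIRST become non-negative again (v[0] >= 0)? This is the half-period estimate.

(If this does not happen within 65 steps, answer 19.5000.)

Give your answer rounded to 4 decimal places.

Step 0: x=[7.5000] v=[0.0000]
Step 1: x=[7.2813] v=[-0.7290]
Step 2: x=[6.8705] v=[-1.3694]
Step 3: x=[6.3175] v=[-1.8435]
Step 4: x=[5.6894] v=[-2.0936]
Step 5: x=[5.0626] v=[-2.0893]
Step 6: x=[4.5132] v=[-1.8312]
Step 7: x=[4.1081] v=[-1.3505]
Step 8: x=[3.8964] v=[-0.7058]
Step 9: x=[3.9038] v=[0.0247]
First v>=0 after going negative at step 9, time=2.7000

Answer: 2.7000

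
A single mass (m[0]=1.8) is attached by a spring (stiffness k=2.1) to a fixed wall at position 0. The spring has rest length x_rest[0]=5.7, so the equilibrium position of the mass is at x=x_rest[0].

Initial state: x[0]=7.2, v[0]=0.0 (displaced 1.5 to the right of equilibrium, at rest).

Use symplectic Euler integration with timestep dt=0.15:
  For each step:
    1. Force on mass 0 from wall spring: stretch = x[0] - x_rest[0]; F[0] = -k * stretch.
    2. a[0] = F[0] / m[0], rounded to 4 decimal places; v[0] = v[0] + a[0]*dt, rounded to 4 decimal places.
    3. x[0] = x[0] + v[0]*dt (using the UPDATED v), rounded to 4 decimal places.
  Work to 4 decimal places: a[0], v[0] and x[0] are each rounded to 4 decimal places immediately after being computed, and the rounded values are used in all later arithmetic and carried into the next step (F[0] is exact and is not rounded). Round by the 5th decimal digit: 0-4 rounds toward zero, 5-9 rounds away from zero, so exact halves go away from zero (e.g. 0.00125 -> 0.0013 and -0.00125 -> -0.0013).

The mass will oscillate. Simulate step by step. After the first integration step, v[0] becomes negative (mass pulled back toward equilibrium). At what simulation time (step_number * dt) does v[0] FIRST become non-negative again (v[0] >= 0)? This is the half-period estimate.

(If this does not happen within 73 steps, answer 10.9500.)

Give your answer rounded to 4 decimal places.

Answer: 3.0000

Derivation:
Step 0: x=[7.2000] v=[0.0000]
Step 1: x=[7.1606] v=[-0.2625]
Step 2: x=[7.0829] v=[-0.5181]
Step 3: x=[6.9689] v=[-0.7601]
Step 4: x=[6.8216] v=[-0.9822]
Step 5: x=[6.6448] v=[-1.1785]
Step 6: x=[6.4432] v=[-1.3438]
Step 7: x=[6.2221] v=[-1.4739]
Step 8: x=[5.9873] v=[-1.5653]
Step 9: x=[5.7450] v=[-1.6156]
Step 10: x=[5.5015] v=[-1.6235]
Step 11: x=[5.2632] v=[-1.5888]
Step 12: x=[5.0363] v=[-1.5124]
Step 13: x=[4.8269] v=[-1.3963]
Step 14: x=[4.6404] v=[-1.2435]
Step 15: x=[4.4817] v=[-1.0581]
Step 16: x=[4.3550] v=[-0.8449]
Step 17: x=[4.2636] v=[-0.6095]
Step 18: x=[4.2099] v=[-0.3581]
Step 19: x=[4.1953] v=[-0.0973]
Step 20: x=[4.2202] v=[0.1660]
First v>=0 after going negative at step 20, time=3.0000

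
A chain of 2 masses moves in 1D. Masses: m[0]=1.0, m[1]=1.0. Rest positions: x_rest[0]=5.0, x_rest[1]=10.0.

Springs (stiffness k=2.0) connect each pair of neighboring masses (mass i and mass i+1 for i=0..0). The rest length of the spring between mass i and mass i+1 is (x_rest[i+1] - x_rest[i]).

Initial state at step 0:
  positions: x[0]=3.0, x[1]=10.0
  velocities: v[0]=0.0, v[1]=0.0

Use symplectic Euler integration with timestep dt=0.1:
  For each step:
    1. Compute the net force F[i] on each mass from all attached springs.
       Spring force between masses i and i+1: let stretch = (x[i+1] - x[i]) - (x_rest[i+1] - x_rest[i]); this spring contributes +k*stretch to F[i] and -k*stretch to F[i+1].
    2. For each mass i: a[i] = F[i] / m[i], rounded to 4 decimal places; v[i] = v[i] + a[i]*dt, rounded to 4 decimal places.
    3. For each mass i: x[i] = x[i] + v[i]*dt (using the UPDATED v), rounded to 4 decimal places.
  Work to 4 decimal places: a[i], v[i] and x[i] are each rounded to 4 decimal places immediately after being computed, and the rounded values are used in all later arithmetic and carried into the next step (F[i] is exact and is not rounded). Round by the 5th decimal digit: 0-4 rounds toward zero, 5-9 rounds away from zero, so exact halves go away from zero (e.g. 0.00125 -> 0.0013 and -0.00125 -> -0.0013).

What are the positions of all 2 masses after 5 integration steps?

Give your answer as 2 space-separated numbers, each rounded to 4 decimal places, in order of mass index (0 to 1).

Step 0: x=[3.0000 10.0000] v=[0.0000 0.0000]
Step 1: x=[3.0400 9.9600] v=[0.4000 -0.4000]
Step 2: x=[3.1184 9.8816] v=[0.7840 -0.7840]
Step 3: x=[3.2321 9.7679] v=[1.1366 -1.1366]
Step 4: x=[3.3765 9.6235] v=[1.4438 -1.4438]
Step 5: x=[3.5458 9.4542] v=[1.6932 -1.6932]

Answer: 3.5458 9.4542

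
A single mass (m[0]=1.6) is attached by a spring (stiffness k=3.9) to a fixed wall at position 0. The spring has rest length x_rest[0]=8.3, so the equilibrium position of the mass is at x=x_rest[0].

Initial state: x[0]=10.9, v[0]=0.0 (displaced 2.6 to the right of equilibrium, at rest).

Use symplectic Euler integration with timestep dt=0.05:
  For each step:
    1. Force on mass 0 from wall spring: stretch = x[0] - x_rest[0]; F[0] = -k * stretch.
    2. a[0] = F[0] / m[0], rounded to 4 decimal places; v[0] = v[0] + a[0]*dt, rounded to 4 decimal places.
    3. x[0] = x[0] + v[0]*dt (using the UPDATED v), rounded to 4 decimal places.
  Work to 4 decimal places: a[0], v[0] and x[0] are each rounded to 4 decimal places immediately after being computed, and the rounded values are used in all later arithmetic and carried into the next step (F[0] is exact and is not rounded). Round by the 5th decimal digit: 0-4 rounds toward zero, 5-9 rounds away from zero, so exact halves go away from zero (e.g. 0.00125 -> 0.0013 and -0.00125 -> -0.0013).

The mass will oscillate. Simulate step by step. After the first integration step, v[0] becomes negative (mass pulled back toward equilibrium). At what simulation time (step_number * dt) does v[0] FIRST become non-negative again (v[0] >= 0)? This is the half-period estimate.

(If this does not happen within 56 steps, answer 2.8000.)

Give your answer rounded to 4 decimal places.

Step 0: x=[10.9000] v=[0.0000]
Step 1: x=[10.8842] v=[-0.3169]
Step 2: x=[10.8526] v=[-0.6319]
Step 3: x=[10.8055] v=[-0.9430]
Step 4: x=[10.7431] v=[-1.2484]
Step 5: x=[10.6658] v=[-1.5462]
Step 6: x=[10.5741] v=[-1.8345]
Step 7: x=[10.4685] v=[-2.1117]
Step 8: x=[10.3497] v=[-2.3760]
Step 9: x=[10.2184] v=[-2.6258]
Step 10: x=[10.0754] v=[-2.8596]
Step 11: x=[9.9216] v=[-3.0760]
Step 12: x=[9.7579] v=[-3.2736]
Step 13: x=[9.5853] v=[-3.4513]
Step 14: x=[9.4049] v=[-3.6079]
Step 15: x=[9.2178] v=[-3.7426]
Step 16: x=[9.0251] v=[-3.8545]
Step 17: x=[8.8280] v=[-3.9429]
Step 18: x=[8.6276] v=[-4.0073]
Step 19: x=[8.4252] v=[-4.0472]
Step 20: x=[8.2221] v=[-4.0625]
Step 21: x=[8.0195] v=[-4.0530]
Step 22: x=[7.8186] v=[-4.0188]
Step 23: x=[7.6206] v=[-3.9601]
Step 24: x=[7.4267] v=[-3.8773]
Step 25: x=[7.2382] v=[-3.7709]
Step 26: x=[7.0561] v=[-3.6415]
Step 27: x=[6.8816] v=[-3.4899]
Step 28: x=[6.7158] v=[-3.3170]
Step 29: x=[6.5596] v=[-3.1239]
Step 30: x=[6.4140] v=[-2.9118]
Step 31: x=[6.2799] v=[-2.6819]
Step 32: x=[6.1581] v=[-2.4357]
Step 33: x=[6.0494] v=[-2.1747]
Step 34: x=[5.9544] v=[-1.9004]
Step 35: x=[5.8737] v=[-1.6145]
Step 36: x=[5.8078] v=[-1.3188]
Step 37: x=[5.7570] v=[-1.0151]
Step 38: x=[5.7217] v=[-0.7052]
Step 39: x=[5.7022] v=[-0.3910]
Step 40: x=[5.6985] v=[-0.0744]
Step 41: x=[5.7106] v=[0.2427]
First v>=0 after going negative at step 41, time=2.0500

Answer: 2.0500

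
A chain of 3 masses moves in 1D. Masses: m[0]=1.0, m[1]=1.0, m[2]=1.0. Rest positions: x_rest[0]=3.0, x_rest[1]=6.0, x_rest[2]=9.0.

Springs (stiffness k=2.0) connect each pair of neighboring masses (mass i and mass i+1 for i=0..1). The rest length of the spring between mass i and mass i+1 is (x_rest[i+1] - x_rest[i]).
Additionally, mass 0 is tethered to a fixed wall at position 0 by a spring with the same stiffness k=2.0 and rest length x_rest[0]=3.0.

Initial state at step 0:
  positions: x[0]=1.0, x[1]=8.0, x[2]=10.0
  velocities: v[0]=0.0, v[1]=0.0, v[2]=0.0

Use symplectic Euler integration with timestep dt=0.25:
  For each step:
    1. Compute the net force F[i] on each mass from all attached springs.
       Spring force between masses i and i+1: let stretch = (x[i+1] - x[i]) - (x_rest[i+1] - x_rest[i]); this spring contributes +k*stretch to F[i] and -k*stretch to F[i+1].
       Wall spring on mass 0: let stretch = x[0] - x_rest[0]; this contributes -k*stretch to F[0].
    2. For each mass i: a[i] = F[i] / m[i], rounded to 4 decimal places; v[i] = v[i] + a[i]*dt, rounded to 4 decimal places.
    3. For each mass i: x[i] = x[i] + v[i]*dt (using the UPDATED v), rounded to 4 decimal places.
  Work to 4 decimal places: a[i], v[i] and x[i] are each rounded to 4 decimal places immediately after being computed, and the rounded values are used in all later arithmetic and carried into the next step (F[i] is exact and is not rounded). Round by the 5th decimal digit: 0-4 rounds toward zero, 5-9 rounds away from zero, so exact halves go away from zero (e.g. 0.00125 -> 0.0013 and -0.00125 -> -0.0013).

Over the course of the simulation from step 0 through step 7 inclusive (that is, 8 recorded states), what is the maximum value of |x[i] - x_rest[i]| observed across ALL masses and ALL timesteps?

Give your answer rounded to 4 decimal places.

Step 0: x=[1.0000 8.0000 10.0000] v=[0.0000 0.0000 0.0000]
Step 1: x=[1.7500 7.3750 10.1250] v=[3.0000 -2.5000 0.5000]
Step 2: x=[2.9844 6.3906 10.2813] v=[4.9375 -3.9375 0.6250]
Step 3: x=[4.2715 5.4668 10.3262] v=[5.1484 -3.6953 0.1797]
Step 4: x=[5.1741 5.0010 10.1387] v=[3.6103 -1.8633 -0.7500]
Step 5: x=[5.4083 5.1990 9.6840] v=[0.9367 0.7921 -1.8189]
Step 6: x=[4.9403 5.9838 9.0437] v=[-1.8721 3.1393 -2.5614]
Step 7: x=[3.9852 7.0207 8.3959] v=[-3.8205 4.1475 -2.5914]
Max displacement = 2.4083

Answer: 2.4083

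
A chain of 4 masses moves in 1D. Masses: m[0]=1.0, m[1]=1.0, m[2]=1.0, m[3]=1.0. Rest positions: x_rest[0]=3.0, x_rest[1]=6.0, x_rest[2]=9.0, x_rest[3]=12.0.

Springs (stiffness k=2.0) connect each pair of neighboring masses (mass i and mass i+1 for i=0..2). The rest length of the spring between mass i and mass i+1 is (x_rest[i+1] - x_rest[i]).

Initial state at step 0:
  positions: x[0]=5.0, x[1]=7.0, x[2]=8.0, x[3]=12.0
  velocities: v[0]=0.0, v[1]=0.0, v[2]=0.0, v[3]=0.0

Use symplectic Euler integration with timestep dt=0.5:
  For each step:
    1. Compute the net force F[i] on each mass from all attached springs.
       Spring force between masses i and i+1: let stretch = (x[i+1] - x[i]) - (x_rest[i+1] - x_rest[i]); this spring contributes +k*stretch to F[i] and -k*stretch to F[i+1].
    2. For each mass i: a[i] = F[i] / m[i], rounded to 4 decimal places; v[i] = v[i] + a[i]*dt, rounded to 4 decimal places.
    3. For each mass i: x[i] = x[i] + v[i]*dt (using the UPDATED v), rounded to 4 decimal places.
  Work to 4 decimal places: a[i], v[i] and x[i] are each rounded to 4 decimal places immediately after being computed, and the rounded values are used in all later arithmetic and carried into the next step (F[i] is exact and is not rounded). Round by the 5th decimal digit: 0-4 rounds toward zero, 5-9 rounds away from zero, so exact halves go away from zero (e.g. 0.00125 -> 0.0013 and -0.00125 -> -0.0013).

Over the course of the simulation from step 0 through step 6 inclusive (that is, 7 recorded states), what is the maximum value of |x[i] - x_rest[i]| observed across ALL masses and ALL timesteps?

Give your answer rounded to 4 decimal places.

Step 0: x=[5.0000 7.0000 8.0000 12.0000] v=[0.0000 0.0000 0.0000 0.0000]
Step 1: x=[4.5000 6.5000 9.5000 11.5000] v=[-1.0000 -1.0000 3.0000 -1.0000]
Step 2: x=[3.5000 6.5000 10.5000 11.5000] v=[-2.0000 0.0000 2.0000 0.0000]
Step 3: x=[2.5000 7.0000 10.0000 12.5000] v=[-2.0000 1.0000 -1.0000 2.0000]
Step 4: x=[2.2500 6.7500 9.2500 13.7500] v=[-0.5000 -0.5000 -1.5000 2.5000]
Step 5: x=[2.7500 5.5000 9.5000 14.2500] v=[1.0000 -2.5000 0.5000 1.0000]
Step 6: x=[3.1250 4.8750 10.1250 13.8750] v=[0.7500 -1.2500 1.2500 -0.7500]
Max displacement = 2.2500

Answer: 2.2500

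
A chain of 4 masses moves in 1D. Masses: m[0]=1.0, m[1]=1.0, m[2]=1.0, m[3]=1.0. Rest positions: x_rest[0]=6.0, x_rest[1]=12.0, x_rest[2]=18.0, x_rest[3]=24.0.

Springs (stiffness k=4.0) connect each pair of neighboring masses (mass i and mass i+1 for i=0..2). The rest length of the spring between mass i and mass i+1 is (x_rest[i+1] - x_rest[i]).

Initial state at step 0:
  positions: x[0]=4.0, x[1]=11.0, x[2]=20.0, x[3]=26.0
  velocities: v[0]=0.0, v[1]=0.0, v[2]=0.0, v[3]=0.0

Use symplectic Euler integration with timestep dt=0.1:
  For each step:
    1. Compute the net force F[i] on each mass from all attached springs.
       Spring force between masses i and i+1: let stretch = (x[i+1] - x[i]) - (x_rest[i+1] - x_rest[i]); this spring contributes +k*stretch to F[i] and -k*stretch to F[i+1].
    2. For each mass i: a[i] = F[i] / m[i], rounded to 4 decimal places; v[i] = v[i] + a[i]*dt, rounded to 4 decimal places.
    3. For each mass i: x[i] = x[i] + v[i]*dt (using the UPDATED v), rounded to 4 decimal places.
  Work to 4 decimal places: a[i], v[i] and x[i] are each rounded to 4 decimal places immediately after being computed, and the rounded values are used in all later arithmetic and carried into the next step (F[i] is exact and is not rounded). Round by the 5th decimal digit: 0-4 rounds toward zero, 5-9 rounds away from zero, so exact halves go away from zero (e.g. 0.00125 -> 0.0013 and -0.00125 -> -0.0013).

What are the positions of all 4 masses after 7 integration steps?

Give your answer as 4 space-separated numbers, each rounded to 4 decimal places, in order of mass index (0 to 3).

Step 0: x=[4.0000 11.0000 20.0000 26.0000] v=[0.0000 0.0000 0.0000 0.0000]
Step 1: x=[4.0400 11.0800 19.8800 26.0000] v=[0.4000 0.8000 -1.2000 0.0000]
Step 2: x=[4.1216 11.2304 19.6528 25.9952] v=[0.8160 1.5040 -2.2720 -0.0480]
Step 3: x=[4.2476 11.4333 19.3424 25.9767] v=[1.2595 2.0294 -3.1040 -0.1850]
Step 4: x=[4.4210 11.6652 18.9810 25.9328] v=[1.7338 2.3188 -3.6139 -0.4387]
Step 5: x=[4.6442 11.8999 18.6051 25.8509] v=[2.2315 2.3474 -3.7595 -0.8194]
Step 6: x=[4.9176 12.1126 18.2508 25.7191] v=[2.7338 2.1272 -3.5433 -1.3177]
Step 7: x=[5.2388 12.2831 17.9497 25.5286] v=[3.2118 1.7045 -3.0113 -1.9050]

Answer: 5.2388 12.2831 17.9497 25.5286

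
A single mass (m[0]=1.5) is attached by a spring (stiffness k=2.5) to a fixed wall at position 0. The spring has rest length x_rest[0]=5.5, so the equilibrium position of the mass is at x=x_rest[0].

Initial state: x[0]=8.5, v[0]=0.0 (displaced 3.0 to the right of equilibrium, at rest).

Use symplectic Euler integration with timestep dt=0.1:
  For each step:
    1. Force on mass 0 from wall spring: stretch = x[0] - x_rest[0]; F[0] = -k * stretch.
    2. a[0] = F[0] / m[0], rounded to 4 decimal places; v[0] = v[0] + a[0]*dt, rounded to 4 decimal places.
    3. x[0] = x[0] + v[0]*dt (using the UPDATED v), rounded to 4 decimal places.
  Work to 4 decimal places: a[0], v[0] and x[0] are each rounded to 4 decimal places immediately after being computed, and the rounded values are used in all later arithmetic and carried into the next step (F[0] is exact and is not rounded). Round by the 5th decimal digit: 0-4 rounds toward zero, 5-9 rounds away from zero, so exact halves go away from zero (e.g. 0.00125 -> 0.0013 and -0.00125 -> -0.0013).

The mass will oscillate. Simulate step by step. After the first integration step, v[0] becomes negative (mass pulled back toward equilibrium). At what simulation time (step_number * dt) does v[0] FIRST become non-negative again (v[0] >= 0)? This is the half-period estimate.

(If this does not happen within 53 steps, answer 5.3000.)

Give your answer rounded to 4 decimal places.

Step 0: x=[8.5000] v=[0.0000]
Step 1: x=[8.4500] v=[-0.5000]
Step 2: x=[8.3508] v=[-0.9917]
Step 3: x=[8.2041] v=[-1.4668]
Step 4: x=[8.0124] v=[-1.9175]
Step 5: x=[7.7788] v=[-2.3362]
Step 6: x=[7.5072] v=[-2.7160]
Step 7: x=[7.2022] v=[-3.0505]
Step 8: x=[6.8688] v=[-3.3342]
Step 9: x=[6.5126] v=[-3.5623]
Step 10: x=[6.1395] v=[-3.7311]
Step 11: x=[5.7557] v=[-3.8377]
Step 12: x=[5.3677] v=[-3.8803]
Step 13: x=[4.9819] v=[-3.8583]
Step 14: x=[4.6047] v=[-3.7720]
Step 15: x=[4.2424] v=[-3.6228]
Step 16: x=[3.9011] v=[-3.4132]
Step 17: x=[3.5864] v=[-3.1467]
Step 18: x=[3.3036] v=[-2.8278]
Step 19: x=[3.0574] v=[-2.4617]
Step 20: x=[2.8519] v=[-2.0546]
Step 21: x=[2.6906] v=[-1.6133]
Step 22: x=[2.5761] v=[-1.1451]
Step 23: x=[2.5103] v=[-0.6578]
Step 24: x=[2.4944] v=[-0.1595]
Step 25: x=[2.5285] v=[0.3414]
First v>=0 after going negative at step 25, time=2.5000

Answer: 2.5000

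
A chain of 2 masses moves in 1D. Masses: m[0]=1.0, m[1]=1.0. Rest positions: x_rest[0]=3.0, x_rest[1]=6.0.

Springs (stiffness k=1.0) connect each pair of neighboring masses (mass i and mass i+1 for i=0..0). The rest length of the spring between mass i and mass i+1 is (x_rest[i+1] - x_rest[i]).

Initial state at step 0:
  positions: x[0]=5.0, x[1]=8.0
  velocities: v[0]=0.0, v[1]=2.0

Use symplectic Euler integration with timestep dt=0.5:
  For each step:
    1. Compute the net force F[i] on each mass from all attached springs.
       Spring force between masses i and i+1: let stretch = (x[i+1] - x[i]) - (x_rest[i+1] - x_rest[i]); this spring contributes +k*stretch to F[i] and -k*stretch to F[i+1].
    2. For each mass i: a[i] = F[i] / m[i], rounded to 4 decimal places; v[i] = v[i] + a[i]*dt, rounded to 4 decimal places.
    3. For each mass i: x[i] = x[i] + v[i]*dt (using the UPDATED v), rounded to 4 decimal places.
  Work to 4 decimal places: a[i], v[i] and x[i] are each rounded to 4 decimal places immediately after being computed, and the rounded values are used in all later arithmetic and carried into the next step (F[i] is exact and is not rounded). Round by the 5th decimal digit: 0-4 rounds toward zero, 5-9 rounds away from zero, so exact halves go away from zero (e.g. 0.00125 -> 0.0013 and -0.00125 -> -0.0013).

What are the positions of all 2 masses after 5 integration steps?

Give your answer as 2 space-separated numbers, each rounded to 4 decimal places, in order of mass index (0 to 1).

Answer: 7.8438 10.1563

Derivation:
Step 0: x=[5.0000 8.0000] v=[0.0000 2.0000]
Step 1: x=[5.0000 9.0000] v=[0.0000 2.0000]
Step 2: x=[5.2500 9.7500] v=[0.5000 1.5000]
Step 3: x=[5.8750 10.1250] v=[1.2500 0.7500]
Step 4: x=[6.8125 10.1875] v=[1.8750 0.1250]
Step 5: x=[7.8438 10.1563] v=[2.0625 -0.0625]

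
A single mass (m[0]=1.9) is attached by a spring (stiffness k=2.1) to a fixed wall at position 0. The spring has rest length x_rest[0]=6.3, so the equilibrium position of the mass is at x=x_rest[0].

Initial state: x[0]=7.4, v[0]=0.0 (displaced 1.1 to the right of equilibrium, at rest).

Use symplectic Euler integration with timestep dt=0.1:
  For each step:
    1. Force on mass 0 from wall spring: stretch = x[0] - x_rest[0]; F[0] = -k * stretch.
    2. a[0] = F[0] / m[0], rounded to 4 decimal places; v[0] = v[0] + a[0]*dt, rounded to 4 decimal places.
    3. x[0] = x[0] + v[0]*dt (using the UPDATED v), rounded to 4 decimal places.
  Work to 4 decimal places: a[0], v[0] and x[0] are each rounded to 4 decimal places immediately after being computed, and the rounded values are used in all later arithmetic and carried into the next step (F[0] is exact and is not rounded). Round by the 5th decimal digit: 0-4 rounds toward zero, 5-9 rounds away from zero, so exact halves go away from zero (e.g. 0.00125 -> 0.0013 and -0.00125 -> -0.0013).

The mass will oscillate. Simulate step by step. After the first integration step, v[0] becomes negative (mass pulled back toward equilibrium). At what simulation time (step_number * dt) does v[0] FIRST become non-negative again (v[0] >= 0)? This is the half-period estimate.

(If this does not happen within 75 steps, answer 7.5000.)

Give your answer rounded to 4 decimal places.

Answer: 3.0000

Derivation:
Step 0: x=[7.4000] v=[0.0000]
Step 1: x=[7.3878] v=[-0.1216]
Step 2: x=[7.3636] v=[-0.2418]
Step 3: x=[7.3277] v=[-0.3594]
Step 4: x=[7.2804] v=[-0.4730]
Step 5: x=[7.2223] v=[-0.5814]
Step 6: x=[7.1540] v=[-0.6833]
Step 7: x=[7.0762] v=[-0.7777]
Step 8: x=[6.9899] v=[-0.8635]
Step 9: x=[6.8959] v=[-0.9398]
Step 10: x=[6.7953] v=[-1.0057]
Step 11: x=[6.6893] v=[-1.0604]
Step 12: x=[6.5790] v=[-1.1034]
Step 13: x=[6.4656] v=[-1.1342]
Step 14: x=[6.3504] v=[-1.1525]
Step 15: x=[6.2346] v=[-1.1581]
Step 16: x=[6.1195] v=[-1.1509]
Step 17: x=[6.0064] v=[-1.1310]
Step 18: x=[5.8965] v=[-1.0986]
Step 19: x=[5.7911] v=[-1.0540]
Step 20: x=[5.6913] v=[-0.9978]
Step 21: x=[5.5983] v=[-0.9305]
Step 22: x=[5.5130] v=[-0.8529]
Step 23: x=[5.4364] v=[-0.7659]
Step 24: x=[5.3694] v=[-0.6705]
Step 25: x=[5.3126] v=[-0.5676]
Step 26: x=[5.2668] v=[-0.4585]
Step 27: x=[5.2324] v=[-0.3443]
Step 28: x=[5.2098] v=[-0.2263]
Step 29: x=[5.1992] v=[-0.1058]
Step 30: x=[5.2008] v=[0.0159]
First v>=0 after going negative at step 30, time=3.0000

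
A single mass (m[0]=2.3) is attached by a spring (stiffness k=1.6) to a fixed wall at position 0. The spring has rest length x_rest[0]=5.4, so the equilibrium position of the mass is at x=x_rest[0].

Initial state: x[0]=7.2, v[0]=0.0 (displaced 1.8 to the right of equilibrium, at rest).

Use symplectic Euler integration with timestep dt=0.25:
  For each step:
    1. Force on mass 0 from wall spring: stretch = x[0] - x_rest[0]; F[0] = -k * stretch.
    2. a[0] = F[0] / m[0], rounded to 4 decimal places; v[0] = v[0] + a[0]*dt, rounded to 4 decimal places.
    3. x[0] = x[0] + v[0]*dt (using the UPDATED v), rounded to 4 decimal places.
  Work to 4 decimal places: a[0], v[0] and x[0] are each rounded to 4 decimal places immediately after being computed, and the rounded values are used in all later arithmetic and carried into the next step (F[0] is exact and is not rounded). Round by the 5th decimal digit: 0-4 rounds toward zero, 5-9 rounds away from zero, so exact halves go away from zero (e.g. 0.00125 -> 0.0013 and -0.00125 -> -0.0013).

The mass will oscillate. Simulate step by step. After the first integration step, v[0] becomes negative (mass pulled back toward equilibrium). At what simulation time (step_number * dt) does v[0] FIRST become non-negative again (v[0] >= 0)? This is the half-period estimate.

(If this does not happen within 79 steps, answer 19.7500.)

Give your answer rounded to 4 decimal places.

Answer: 4.0000

Derivation:
Step 0: x=[7.2000] v=[0.0000]
Step 1: x=[7.1217] v=[-0.3131]
Step 2: x=[6.9686] v=[-0.6125]
Step 3: x=[6.7473] v=[-0.8853]
Step 4: x=[6.4674] v=[-1.1196]
Step 5: x=[6.1411] v=[-1.3052]
Step 6: x=[5.7826] v=[-1.4341]
Step 7: x=[5.4074] v=[-1.5007]
Step 8: x=[5.0319] v=[-1.5020]
Step 9: x=[4.6724] v=[-1.4380]
Step 10: x=[4.3445] v=[-1.3115]
Step 11: x=[4.0625] v=[-1.1279]
Step 12: x=[3.8387] v=[-0.8953]
Step 13: x=[3.6828] v=[-0.6238]
Step 14: x=[3.6015] v=[-0.3252]
Step 15: x=[3.5984] v=[-0.0124]
Step 16: x=[3.6736] v=[0.3009]
First v>=0 after going negative at step 16, time=4.0000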